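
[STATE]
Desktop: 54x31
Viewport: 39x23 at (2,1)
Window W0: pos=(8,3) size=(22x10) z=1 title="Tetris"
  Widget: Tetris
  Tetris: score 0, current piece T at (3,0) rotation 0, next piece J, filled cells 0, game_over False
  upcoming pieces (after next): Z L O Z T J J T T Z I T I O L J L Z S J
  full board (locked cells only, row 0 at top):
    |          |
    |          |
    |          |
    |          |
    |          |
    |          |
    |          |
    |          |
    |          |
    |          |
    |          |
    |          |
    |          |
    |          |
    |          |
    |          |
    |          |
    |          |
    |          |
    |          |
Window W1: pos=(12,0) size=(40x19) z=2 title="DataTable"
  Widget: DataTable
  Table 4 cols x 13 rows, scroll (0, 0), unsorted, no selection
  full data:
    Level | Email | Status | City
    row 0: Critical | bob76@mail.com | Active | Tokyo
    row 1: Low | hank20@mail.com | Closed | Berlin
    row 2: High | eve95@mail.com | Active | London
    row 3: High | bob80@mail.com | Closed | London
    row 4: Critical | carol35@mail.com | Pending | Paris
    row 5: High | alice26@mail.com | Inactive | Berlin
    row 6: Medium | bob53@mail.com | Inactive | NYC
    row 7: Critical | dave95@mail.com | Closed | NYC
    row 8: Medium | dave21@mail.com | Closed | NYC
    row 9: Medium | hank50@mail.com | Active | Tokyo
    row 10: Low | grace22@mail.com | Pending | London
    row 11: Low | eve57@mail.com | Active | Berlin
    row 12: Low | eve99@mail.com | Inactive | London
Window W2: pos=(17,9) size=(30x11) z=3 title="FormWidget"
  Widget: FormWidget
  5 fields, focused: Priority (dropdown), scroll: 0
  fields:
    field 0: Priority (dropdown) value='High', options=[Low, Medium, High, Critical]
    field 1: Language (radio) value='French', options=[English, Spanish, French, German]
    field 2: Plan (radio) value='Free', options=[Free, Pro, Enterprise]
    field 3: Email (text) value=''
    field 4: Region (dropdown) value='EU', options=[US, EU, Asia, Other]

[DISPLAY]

          ┃ DataTable                  
          ┠────────────────────────────
      ┏━━━┃Level   │Email           │St
      ┃ Te┃────────┼────────────────┼──
      ┠───┃Critical│bob76@mail.com  │Ac
      ┃   ┃Low     │hank20@mail.com │Cl
      ┃   ┃High    │eve95@mail.com  │Ac
      ┃   ┃High    │bob80@mail.com  │Cl
      ┃   ┃Crit┏━━━━━━━━━━━━━━━━━━━━━━━
      ┃   ┃High┃ FormWidget            
      ┃   ┃Medi┠───────────────────────
      ┗━━━┃Crit┃> Priority:   [High    
          ┃Medi┃  Language:   ( ) Engli
          ┃Medi┃  Plan:       (●) Free 
          ┃Low ┃  Email:      [        
          ┃Low ┃  Region:     [EU      
          ┃Low ┃                       
          ┗━━━━┃                       
               ┗━━━━━━━━━━━━━━━━━━━━━━━
                                       
                                       
                                       
                                       


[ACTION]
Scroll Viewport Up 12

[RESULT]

          ┏━━━━━━━━━━━━━━━━━━━━━━━━━━━━
          ┃ DataTable                  
          ┠────────────────────────────
      ┏━━━┃Level   │Email           │St
      ┃ Te┃────────┼────────────────┼──
      ┠───┃Critical│bob76@mail.com  │Ac
      ┃   ┃Low     │hank20@mail.com │Cl
      ┃   ┃High    │eve95@mail.com  │Ac
      ┃   ┃High    │bob80@mail.com  │Cl
      ┃   ┃Crit┏━━━━━━━━━━━━━━━━━━━━━━━
      ┃   ┃High┃ FormWidget            
      ┃   ┃Medi┠───────────────────────
      ┗━━━┃Crit┃> Priority:   [High    
          ┃Medi┃  Language:   ( ) Engli
          ┃Medi┃  Plan:       (●) Free 
          ┃Low ┃  Email:      [        
          ┃Low ┃  Region:     [EU      
          ┃Low ┃                       
          ┗━━━━┃                       
               ┗━━━━━━━━━━━━━━━━━━━━━━━
                                       
                                       
                                       


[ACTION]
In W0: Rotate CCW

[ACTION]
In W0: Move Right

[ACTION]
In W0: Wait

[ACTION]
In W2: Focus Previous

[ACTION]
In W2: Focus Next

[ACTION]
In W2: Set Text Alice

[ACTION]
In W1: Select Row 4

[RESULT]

          ┏━━━━━━━━━━━━━━━━━━━━━━━━━━━━
          ┃ DataTable                  
          ┠────────────────────────────
      ┏━━━┃Level   │Email           │St
      ┃ Te┃────────┼────────────────┼──
      ┠───┃Critical│bob76@mail.com  │Ac
      ┃   ┃Low     │hank20@mail.com │Cl
      ┃   ┃High    │eve95@mail.com  │Ac
      ┃   ┃High    │bob80@mail.com  │Cl
      ┃   ┃>rit┏━━━━━━━━━━━━━━━━━━━━━━━
      ┃   ┃High┃ FormWidget            
      ┃   ┃Medi┠───────────────────────
      ┗━━━┃Crit┃> Priority:   [High    
          ┃Medi┃  Language:   ( ) Engli
          ┃Medi┃  Plan:       (●) Free 
          ┃Low ┃  Email:      [        
          ┃Low ┃  Region:     [EU      
          ┃Low ┃                       
          ┗━━━━┃                       
               ┗━━━━━━━━━━━━━━━━━━━━━━━
                                       
                                       
                                       


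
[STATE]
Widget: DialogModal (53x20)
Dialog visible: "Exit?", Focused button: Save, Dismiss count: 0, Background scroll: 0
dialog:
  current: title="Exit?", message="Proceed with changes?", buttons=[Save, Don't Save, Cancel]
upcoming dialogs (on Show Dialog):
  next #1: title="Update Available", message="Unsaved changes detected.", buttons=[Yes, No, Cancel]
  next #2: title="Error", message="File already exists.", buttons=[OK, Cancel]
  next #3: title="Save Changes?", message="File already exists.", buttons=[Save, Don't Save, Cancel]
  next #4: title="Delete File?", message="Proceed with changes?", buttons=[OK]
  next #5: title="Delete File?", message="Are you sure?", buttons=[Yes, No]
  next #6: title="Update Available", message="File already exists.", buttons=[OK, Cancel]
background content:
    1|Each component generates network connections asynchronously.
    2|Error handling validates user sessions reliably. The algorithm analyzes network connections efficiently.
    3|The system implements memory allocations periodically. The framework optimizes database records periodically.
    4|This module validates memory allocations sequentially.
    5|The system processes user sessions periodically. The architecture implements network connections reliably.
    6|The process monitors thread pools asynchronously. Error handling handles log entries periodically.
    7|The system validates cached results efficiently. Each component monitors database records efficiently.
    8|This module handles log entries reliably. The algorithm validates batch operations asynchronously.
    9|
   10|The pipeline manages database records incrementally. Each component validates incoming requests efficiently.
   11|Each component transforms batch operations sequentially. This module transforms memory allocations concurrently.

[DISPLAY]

Each component generates network connections asynchro
Error handling validates user sessions reliably. The 
The system implements memory allocations periodically
This module validates memory allocations sequentially
The system processes user sessions periodically. The 
The process monitors thread pools asynchronously. Err
The system validates cached results efficiently. Each
This modul┌──────────────────────────────┐The algorit
          │            Exit?             │           
The pipeli│    Proceed with changes?     │ementally. 
Each compo│ [Save]  Don't Save   Cancel  │ sequential
          └──────────────────────────────┘           
                                                     
                                                     
                                                     
                                                     
                                                     
                                                     
                                                     
                                                     


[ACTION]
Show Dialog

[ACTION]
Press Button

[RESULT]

Each component generates network connections asynchro
Error handling validates user sessions reliably. The 
The system implements memory allocations periodically
This module validates memory allocations sequentially
The system processes user sessions periodically. The 
The process monitors thread pools asynchronously. Err
The system validates cached results efficiently. Each
This module handles log entries reliably. The algorit
                                                     
The pipeline manages database records incrementally. 
Each component transforms batch operations sequential
                                                     
                                                     
                                                     
                                                     
                                                     
                                                     
                                                     
                                                     
                                                     


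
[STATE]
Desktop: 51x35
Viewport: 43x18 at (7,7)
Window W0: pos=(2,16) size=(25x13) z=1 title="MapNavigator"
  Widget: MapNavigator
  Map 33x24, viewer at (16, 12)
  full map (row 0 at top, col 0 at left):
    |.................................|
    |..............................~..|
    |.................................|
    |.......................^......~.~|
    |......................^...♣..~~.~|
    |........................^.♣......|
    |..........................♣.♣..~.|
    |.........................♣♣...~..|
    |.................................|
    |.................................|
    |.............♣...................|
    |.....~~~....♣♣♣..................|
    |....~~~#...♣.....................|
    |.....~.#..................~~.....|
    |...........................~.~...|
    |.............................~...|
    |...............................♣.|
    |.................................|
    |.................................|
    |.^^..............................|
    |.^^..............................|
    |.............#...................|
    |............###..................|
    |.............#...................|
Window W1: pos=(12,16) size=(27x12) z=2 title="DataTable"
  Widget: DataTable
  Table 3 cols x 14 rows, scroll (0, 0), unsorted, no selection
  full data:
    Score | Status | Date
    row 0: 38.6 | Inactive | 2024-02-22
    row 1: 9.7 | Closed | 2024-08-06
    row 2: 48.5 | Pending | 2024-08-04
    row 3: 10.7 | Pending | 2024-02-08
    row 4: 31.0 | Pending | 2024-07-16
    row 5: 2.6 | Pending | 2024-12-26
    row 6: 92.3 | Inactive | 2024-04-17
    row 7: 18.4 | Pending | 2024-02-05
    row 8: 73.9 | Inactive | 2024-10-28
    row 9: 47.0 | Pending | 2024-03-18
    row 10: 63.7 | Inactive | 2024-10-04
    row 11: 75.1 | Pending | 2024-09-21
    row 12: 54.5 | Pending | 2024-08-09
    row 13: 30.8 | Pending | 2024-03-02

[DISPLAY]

                                           
                                           
                                           
                                           
                                           
                                           
                                           
                                           
                                           
━━━━━┏━━━━━━━━━━━━━━━━━━━━━━━━━┓           
Navig┃ DataTable               ┃           
─────┠─────────────────────────┨           
.....┃Score│Status  │Date      ┃           
.....┃─────┼────────┼──────────┃           
....♣┃38.6 │Inactive│2024-02-22┃           
...♣♣┃9.7  │Closed  │2024-08-06┃           
..♣..┃48.5 │Pending │2024-08-04┃           
.....┃10.7 │Pending │2024-02-08┃           


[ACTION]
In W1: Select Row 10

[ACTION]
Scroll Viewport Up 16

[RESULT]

                                           
                                           
                                           
                                           
                                           
                                           
                                           
                                           
                                           
                                           
                                           
                                           
                                           
                                           
                                           
                                           
━━━━━┏━━━━━━━━━━━━━━━━━━━━━━━━━┓           
Navig┃ DataTable               ┃           


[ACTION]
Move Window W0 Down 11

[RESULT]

                                           
                                           
                                           
                                           
                                           
                                           
                                           
                                           
                                           
                                           
                                           
                                           
                                           
                                           
                                           
                                           
     ┏━━━━━━━━━━━━━━━━━━━━━━━━━┓           
     ┃ DataTable               ┃           


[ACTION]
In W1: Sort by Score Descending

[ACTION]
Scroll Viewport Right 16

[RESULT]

                                           
                                           
                                           
                                           
                                           
                                           
                                           
                                           
                                           
                                           
                                           
                                           
                                           
                                           
                                           
                                           
    ┏━━━━━━━━━━━━━━━━━━━━━━━━━┓            
    ┃ DataTable               ┃            


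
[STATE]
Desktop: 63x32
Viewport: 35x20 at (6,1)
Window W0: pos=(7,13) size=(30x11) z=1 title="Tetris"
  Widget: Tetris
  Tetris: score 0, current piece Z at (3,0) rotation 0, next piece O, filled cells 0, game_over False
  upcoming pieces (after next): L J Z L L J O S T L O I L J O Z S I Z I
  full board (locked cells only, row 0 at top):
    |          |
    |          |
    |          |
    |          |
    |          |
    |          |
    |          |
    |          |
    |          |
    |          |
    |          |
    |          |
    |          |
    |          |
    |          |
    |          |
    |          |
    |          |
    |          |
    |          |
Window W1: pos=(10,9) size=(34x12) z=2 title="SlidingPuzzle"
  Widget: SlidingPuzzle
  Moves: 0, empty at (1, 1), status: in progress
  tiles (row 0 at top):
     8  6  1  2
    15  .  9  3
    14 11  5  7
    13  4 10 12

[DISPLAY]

                                   
                                   
                                   
                                   
                                   
                                   
                                   
                                   
    ┏━━━━━━━━━━━━━━━━━━━━━━━━━━━━━━
    ┃ SlidingPuzzle                
    ┠──────────────────────────────
    ┃┌────┬────┬────┬────┐         
 ┏━━┃│  8 │  6 │  1 │  2 │         
 ┃ T┃├────┼────┼────┼────┤         
 ┠──┃│ 15 │    │  9 │  3 │         
 ┃  ┃├────┼────┼────┼────┤         
 ┃  ┃│ 14 │ 11 │  5 │  7 │         
 ┃  ┃├────┼────┼────┼────┤         
 ┃  ┃│ 13 │  4 │ 10 │ 12 │         
 ┃  ┗━━━━━━━━━━━━━━━━━━━━━━━━━━━━━━


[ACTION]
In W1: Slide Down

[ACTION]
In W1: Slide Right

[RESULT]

                                   
                                   
                                   
                                   
                                   
                                   
                                   
                                   
    ┏━━━━━━━━━━━━━━━━━━━━━━━━━━━━━━
    ┃ SlidingPuzzle                
    ┠──────────────────────────────
    ┃┌────┬────┬────┬────┐         
 ┏━━┃│    │  8 │  1 │  2 │         
 ┃ T┃├────┼────┼────┼────┤         
 ┠──┃│ 15 │  6 │  9 │  3 │         
 ┃  ┃├────┼────┼────┼────┤         
 ┃  ┃│ 14 │ 11 │  5 │  7 │         
 ┃  ┃├────┼────┼────┼────┤         
 ┃  ┃│ 13 │  4 │ 10 │ 12 │         
 ┃  ┗━━━━━━━━━━━━━━━━━━━━━━━━━━━━━━


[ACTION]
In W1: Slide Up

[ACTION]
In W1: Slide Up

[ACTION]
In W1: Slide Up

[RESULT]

                                   
                                   
                                   
                                   
                                   
                                   
                                   
                                   
    ┏━━━━━━━━━━━━━━━━━━━━━━━━━━━━━━
    ┃ SlidingPuzzle                
    ┠──────────────────────────────
    ┃┌────┬────┬────┬────┐         
 ┏━━┃│ 15 │  8 │  1 │  2 │         
 ┃ T┃├────┼────┼────┼────┤         
 ┠──┃│ 14 │  6 │  9 │  3 │         
 ┃  ┃├────┼────┼────┼────┤         
 ┃  ┃│ 13 │ 11 │  5 │  7 │         
 ┃  ┃├────┼────┼────┼────┤         
 ┃  ┃│    │  4 │ 10 │ 12 │         
 ┃  ┗━━━━━━━━━━━━━━━━━━━━━━━━━━━━━━


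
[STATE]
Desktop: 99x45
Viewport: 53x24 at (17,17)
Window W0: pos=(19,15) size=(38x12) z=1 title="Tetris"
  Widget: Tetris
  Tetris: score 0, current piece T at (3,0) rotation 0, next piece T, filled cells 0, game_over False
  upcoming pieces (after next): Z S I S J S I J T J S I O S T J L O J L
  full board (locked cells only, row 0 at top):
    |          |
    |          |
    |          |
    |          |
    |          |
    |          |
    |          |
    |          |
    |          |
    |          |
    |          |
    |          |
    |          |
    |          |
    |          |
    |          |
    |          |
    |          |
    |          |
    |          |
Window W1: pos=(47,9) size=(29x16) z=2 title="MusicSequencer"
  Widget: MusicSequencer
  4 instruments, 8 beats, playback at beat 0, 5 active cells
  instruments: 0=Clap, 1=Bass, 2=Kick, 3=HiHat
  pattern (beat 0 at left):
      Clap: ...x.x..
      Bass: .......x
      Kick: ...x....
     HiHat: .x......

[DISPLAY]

  ┠───────────────────────────┃                      
  ┃          │Next:           ┃                      
  ┃          │ ▒              ┃                      
  ┃          │▒▒▒             ┃                      
  ┃          │                ┃                      
  ┃          │                ┃                      
  ┃          │                ┃                      
  ┃          │Score:          ┗━━━━━━━━━━━━━━━━━━━━━━
  ┃          │0                        ┃             
  ┗━━━━━━━━━━━━━━━━━━━━━━━━━━━━━━━━━━━━┛             
                                                     
                                                     
                                                     
                                                     
                                                     
                                                     
                                                     
                                                     
                                                     
                                                     
                                                     
                                                     
                                                     
                                                     


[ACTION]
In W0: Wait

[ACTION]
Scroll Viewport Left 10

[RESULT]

            ┠───────────────────────────┃            
            ┃          │Next:           ┃            
            ┃          │ ▒              ┃            
            ┃          │▒▒▒             ┃            
            ┃          │                ┃            
            ┃          │                ┃            
            ┃          │                ┃            
            ┃          │Score:          ┗━━━━━━━━━━━━
            ┃          │0                        ┃   
            ┗━━━━━━━━━━━━━━━━━━━━━━━━━━━━━━━━━━━━┛   
                                                     
                                                     
                                                     
                                                     
                                                     
                                                     
                                                     
                                                     
                                                     
                                                     
                                                     
                                                     
                                                     
                                                     


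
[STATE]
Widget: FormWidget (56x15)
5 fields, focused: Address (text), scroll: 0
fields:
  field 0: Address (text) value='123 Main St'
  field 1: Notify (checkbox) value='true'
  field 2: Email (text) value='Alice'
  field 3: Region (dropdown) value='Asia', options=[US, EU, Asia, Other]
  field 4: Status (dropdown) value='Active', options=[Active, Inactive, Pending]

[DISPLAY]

> Address:    [123 Main St                             ]
  Notify:     [x]                                       
  Email:      [Alice                                   ]
  Region:     [Asia                                   ▼]
  Status:     [Active                                 ▼]
                                                        
                                                        
                                                        
                                                        
                                                        
                                                        
                                                        
                                                        
                                                        
                                                        


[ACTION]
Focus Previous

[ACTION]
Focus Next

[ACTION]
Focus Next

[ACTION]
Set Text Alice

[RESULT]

  Address:    [123 Main St                             ]
> Notify:     [x]                                       
  Email:      [Alice                                   ]
  Region:     [Asia                                   ▼]
  Status:     [Active                                 ▼]
                                                        
                                                        
                                                        
                                                        
                                                        
                                                        
                                                        
                                                        
                                                        
                                                        


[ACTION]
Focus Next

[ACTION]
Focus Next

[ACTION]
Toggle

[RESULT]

  Address:    [123 Main St                             ]
  Notify:     [x]                                       
  Email:      [Alice                                   ]
> Region:     [Asia                                   ▼]
  Status:     [Active                                 ▼]
                                                        
                                                        
                                                        
                                                        
                                                        
                                                        
                                                        
                                                        
                                                        
                                                        


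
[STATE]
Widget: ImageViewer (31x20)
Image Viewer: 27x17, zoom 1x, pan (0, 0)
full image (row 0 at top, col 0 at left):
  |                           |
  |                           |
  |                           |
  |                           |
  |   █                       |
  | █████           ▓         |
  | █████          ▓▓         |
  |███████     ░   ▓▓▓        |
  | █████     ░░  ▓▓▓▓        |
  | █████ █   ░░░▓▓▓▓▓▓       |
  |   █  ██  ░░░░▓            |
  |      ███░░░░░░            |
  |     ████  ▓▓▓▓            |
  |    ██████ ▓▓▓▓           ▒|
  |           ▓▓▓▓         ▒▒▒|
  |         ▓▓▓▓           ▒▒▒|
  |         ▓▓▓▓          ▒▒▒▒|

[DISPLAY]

                               
                               
                               
                               
   █                           
 █████           ▓             
 █████          ▓▓             
███████     ░   ▓▓▓            
 █████     ░░  ▓▓▓▓            
 █████ █   ░░░▓▓▓▓▓▓           
   █  ██  ░░░░▓                
      ███░░░░░░                
     ████  ▓▓▓▓                
    ██████ ▓▓▓▓           ▒    
           ▓▓▓▓         ▒▒▒    
         ▓▓▓▓           ▒▒▒    
         ▓▓▓▓          ▒▒▒▒    
                               
                               
                               


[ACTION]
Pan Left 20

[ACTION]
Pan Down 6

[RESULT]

 █████          ▓▓             
███████     ░   ▓▓▓            
 █████     ░░  ▓▓▓▓            
 █████ █   ░░░▓▓▓▓▓▓           
   █  ██  ░░░░▓                
      ███░░░░░░                
     ████  ▓▓▓▓                
    ██████ ▓▓▓▓           ▒    
           ▓▓▓▓         ▒▒▒    
         ▓▓▓▓           ▒▒▒    
         ▓▓▓▓          ▒▒▒▒    
                               
                               
                               
                               
                               
                               
                               
                               
                               


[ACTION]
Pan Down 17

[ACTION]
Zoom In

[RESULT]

            ██████░░░░░░░░░░░░ 
          ████████    ▓▓▓▓▓▓▓▓ 
          ████████    ▓▓▓▓▓▓▓▓ 
        ████████████  ▓▓▓▓▓▓▓▓ 
        ████████████  ▓▓▓▓▓▓▓▓ 
                      ▓▓▓▓▓▓▓▓ 
                      ▓▓▓▓▓▓▓▓ 
                  ▓▓▓▓▓▓▓▓     
                  ▓▓▓▓▓▓▓▓     
                  ▓▓▓▓▓▓▓▓     
                  ▓▓▓▓▓▓▓▓     
                               
                               
                               
                               
                               
                               
                               
                               
                               


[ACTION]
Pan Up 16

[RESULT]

                               
      ██                       
      ██                       
  ██████████                   
  ██████████                   
  ██████████                   
  ██████████                   
██████████████          ░░     
██████████████          ░░     
  ██████████          ░░░░    ▓
  ██████████          ░░░░    ▓
  ██████████  ██      ░░░░░░▓▓▓
  ██████████  ██      ░░░░░░▓▓▓
      ██    ████    ░░░░░░░░▓▓ 
      ██    ████    ░░░░░░░░▓▓ 
            ██████░░░░░░░░░░░░ 
            ██████░░░░░░░░░░░░ 
          ████████    ▓▓▓▓▓▓▓▓ 
          ████████    ▓▓▓▓▓▓▓▓ 
        ████████████  ▓▓▓▓▓▓▓▓ 


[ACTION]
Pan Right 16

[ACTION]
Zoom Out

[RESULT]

▓▓▓                            
▓▓▓                            
▓▓▓▓                           
                               
                               
                               
          ▒                    
        ▒▒▒                    
        ▒▒▒                    
       ▒▒▒▒                    
                               
                               
                               
                               
                               
                               
                               
                               
                               
                               


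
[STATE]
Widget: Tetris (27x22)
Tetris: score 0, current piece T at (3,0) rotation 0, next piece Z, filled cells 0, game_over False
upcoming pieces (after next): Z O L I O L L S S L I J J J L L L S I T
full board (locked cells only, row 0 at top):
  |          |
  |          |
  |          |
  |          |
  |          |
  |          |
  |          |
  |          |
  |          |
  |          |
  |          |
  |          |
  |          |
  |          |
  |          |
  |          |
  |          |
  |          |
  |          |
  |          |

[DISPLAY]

    ▒     │Next:           
   ▒▒▒    │▓▓              
          │ ▓▓             
          │                
          │                
          │                
          │Score:          
          │0               
          │                
          │                
          │                
          │                
          │                
          │                
          │                
          │                
          │                
          │                
          │                
          │                
          │                
          │                


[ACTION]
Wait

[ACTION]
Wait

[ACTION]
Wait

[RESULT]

          │Next:           
          │▓▓              
          │ ▓▓             
    ▒     │                
   ▒▒▒    │                
          │                
          │Score:          
          │0               
          │                
          │                
          │                
          │                
          │                
          │                
          │                
          │                
          │                
          │                
          │                
          │                
          │                
          │                


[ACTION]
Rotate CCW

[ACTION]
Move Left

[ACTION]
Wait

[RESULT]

          │Next:           
          │▓▓              
          │ ▓▓             
          │                
   ▒      │                
  ▒▒      │                
   ▒      │Score:          
          │0               
          │                
          │                
          │                
          │                
          │                
          │                
          │                
          │                
          │                
          │                
          │                
          │                
          │                
          │                


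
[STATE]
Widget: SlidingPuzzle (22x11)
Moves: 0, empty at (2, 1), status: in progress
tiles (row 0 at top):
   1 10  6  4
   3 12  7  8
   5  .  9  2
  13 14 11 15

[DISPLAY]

┌────┬────┬────┬────┐ 
│  1 │ 10 │  6 │  4 │ 
├────┼────┼────┼────┤ 
│  3 │ 12 │  7 │  8 │ 
├────┼────┼────┼────┤ 
│  5 │    │  9 │  2 │ 
├────┼────┼────┼────┤ 
│ 13 │ 14 │ 11 │ 15 │ 
└────┴────┴────┴────┘ 
Moves: 0              
                      


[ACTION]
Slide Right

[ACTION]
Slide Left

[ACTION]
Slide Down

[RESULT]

┌────┬────┬────┬────┐ 
│  1 │ 10 │  6 │  4 │ 
├────┼────┼────┼────┤ 
│  3 │    │  7 │  8 │ 
├────┼────┼────┼────┤ 
│  5 │ 12 │  9 │  2 │ 
├────┼────┼────┼────┤ 
│ 13 │ 14 │ 11 │ 15 │ 
└────┴────┴────┴────┘ 
Moves: 3              
                      


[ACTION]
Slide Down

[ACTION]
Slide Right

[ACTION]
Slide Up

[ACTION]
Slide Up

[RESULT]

┌────┬────┬────┬────┐ 
│  3 │  1 │  6 │  4 │ 
├────┼────┼────┼────┤ 
│  5 │ 10 │  7 │  8 │ 
├────┼────┼────┼────┤ 
│    │ 12 │  9 │  2 │ 
├────┼────┼────┼────┤ 
│ 13 │ 14 │ 11 │ 15 │ 
└────┴────┴────┴────┘ 
Moves: 7              
                      


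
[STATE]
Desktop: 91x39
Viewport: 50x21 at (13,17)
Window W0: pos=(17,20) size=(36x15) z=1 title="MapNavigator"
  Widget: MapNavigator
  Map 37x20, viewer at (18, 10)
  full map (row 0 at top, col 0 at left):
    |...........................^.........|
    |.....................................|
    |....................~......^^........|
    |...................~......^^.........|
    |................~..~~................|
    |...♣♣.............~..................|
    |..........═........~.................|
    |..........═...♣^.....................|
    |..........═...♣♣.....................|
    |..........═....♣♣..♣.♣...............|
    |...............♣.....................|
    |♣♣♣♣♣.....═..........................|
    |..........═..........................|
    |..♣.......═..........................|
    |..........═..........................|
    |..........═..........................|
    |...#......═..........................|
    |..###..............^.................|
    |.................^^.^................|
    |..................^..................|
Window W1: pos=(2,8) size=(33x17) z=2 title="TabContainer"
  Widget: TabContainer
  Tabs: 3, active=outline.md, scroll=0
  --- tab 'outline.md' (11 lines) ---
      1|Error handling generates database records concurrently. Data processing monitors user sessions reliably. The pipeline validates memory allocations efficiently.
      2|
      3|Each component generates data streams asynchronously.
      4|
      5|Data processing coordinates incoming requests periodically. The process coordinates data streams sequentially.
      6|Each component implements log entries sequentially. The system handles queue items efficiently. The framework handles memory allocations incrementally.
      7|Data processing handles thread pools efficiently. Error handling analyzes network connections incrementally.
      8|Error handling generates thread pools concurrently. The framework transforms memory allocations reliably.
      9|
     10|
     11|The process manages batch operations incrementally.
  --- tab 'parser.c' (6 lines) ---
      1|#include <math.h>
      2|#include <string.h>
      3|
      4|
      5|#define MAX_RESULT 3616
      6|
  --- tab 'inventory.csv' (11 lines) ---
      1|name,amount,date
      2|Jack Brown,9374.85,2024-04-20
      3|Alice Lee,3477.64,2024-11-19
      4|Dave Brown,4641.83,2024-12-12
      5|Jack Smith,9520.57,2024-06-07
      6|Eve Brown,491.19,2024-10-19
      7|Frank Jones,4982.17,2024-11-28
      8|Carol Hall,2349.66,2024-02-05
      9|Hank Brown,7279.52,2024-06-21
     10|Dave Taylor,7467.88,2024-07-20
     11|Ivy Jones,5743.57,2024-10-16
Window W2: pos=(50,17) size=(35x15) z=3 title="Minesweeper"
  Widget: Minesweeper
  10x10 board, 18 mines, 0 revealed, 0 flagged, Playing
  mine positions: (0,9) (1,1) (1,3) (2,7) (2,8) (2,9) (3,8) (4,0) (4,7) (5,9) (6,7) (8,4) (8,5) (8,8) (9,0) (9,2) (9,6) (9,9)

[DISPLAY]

ssing coordinates inc┃               ┏━━━━━━━━━━━━
nent implements log e┃               ┃ Minesweeper
ssing handles thread ┃               ┠────────────
ling generates thread┃━━━━━━━━━━━━━━━┃■■■■■■■■■■  
                     ┃               ┃■■■■■■■■■■  
                     ┃───────────────┃■■■■■■■■■■  
s manages batch opera┃~..............┃■■■■■■■■■■  
━━━━━━━━━━━━━━━━━━━━━┛.~.............┃■■■■■■■■■■  
    ┃.........═...♣^.................┃■■■■■■■■■■  
    ┃.........═...♣♣.................┃■■■■■■■■■■  
    ┃.........═....♣♣..♣.♣...........┃■■■■■■■■■■  
    ┃..............♣..@..............┃■■■■■■■■■■  
    ┃♣♣♣♣.....═......................┃■■■■■■■■■■  
    ┃.........═......................┃            
    ┃.♣.......═......................┗━━━━━━━━━━━━
    ┃.........═........................┃          
    ┃.........═........................┃          
    ┗━━━━━━━━━━━━━━━━━━━━━━━━━━━━━━━━━━┛          
                                                  
                                                  
                                                  


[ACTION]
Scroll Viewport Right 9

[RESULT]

rdinates inc┃               ┏━━━━━━━━━━━━━━━━━━━━━
ements log e┃               ┃ Minesweeper         
dles thread ┃               ┠─────────────────────
rates thread┃━━━━━━━━━━━━━━━┃■■■■■■■■■■           
            ┃               ┃■■■■■■■■■■           
            ┃───────────────┃■■■■■■■■■■           
 batch opera┃~..............┃■■■■■■■■■■           
━━━━━━━━━━━━┛.~.............┃■■■■■■■■■■           
.....═...♣^.................┃■■■■■■■■■■           
.....═...♣♣.................┃■■■■■■■■■■           
.....═....♣♣..♣.♣...........┃■■■■■■■■■■           
..........♣..@..............┃■■■■■■■■■■           
.....═......................┃■■■■■■■■■■           
.....═......................┃                     
.....═......................┗━━━━━━━━━━━━━━━━━━━━━
.....═........................┃                   
.....═........................┃                   
━━━━━━━━━━━━━━━━━━━━━━━━━━━━━━┛                   
                                                  
                                                  
                                                  


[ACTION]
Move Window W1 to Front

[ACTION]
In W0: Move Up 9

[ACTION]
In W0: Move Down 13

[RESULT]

rdinates inc┃               ┏━━━━━━━━━━━━━━━━━━━━━
ements log e┃               ┃ Minesweeper         
dles thread ┃               ┠─────────────────────
rates thread┃━━━━━━━━━━━━━━━┃■■■■■■■■■■           
            ┃               ┃■■■■■■■■■■           
            ┃───────────────┃■■■■■■■■■■           
 batch opera┃.♣.♣...........┃■■■■■■■■■■           
━━━━━━━━━━━━┛...............┃■■■■■■■■■■           
.....═......................┃■■■■■■■■■■           
.....═......................┃■■■■■■■■■■           
.....═......................┃■■■■■■■■■■           
.....═.......@..............┃■■■■■■■■■■           
.....═......................┃■■■■■■■■■■           
.....═......................┃                     
..............^.............┗━━━━━━━━━━━━━━━━━━━━━
............^^.^..............┃                   
.............^................┃                   
━━━━━━━━━━━━━━━━━━━━━━━━━━━━━━┛                   
                                                  
                                                  
                                                  
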